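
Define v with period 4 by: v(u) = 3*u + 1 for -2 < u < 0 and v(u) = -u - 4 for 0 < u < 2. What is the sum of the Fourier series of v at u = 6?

u = 6 differs from u = 2 by 1 full period(s), and the series is 4-periodic.
At u = 2 the one-sided limits are v(2^-) = -6 and v(2^+) = -5.
By Dirichlet's theorem the series converges to their average, [(-6) + (-5)]/2 = -11/2.

-11/2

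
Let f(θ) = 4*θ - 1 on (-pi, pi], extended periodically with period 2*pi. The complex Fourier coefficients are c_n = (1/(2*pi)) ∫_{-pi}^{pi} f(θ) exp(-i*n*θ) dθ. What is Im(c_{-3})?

Since f is real-valued, Im(c_{-3}) = -(1/(2*pi)) ∫_{-pi}^{pi} f(θ) sin(-3*θ) dθ = b_{3}/2.
Integrating by parts (boundary term plus one more integral), an antiderivative of (4*θ - 1) sin(-3*θ) is 4*θ*cos(3*θ)/3 - 4*sin(3*θ)/9 - cos(3*θ)/3; evaluating from -pi to pi: ∫_{-pi}^{pi} (4*θ - 1) sin(-3*θ) dθ = (1/3 - 4*pi/3) - (1/3 + 4*pi/3) = -8*pi/3.
Hence Im(c_{-3}) = (-1/(2*pi))·(-8*pi/3) = 4/3.

4/3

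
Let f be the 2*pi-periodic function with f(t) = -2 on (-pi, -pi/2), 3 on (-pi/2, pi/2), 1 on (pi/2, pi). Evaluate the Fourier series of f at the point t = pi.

t = pi differs from t = -pi by 1 full period(s), and the series is 2*pi-periodic.
At t = -pi the one-sided limits are f(-pi^-) = 1 and f(-pi^+) = -2.
By Dirichlet's theorem the series converges to their average, [(1) + (-2)]/2 = -1/2.

-1/2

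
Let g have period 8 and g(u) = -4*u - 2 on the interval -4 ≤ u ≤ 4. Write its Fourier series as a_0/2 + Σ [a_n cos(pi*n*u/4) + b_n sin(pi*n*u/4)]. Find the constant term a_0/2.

-2

a_0 = 1/4 ∫_{-4}^{4} g(u) du = 1/4 · (-16) = -4.
So the constant term a_0/2 = -2.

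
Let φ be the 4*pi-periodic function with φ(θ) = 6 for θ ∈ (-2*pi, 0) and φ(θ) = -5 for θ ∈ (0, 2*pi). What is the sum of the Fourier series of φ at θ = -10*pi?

1/2

θ = -10*pi differs from θ = -2*pi by -2 full period(s), and the series is 4*pi-periodic.
At θ = -2*pi the one-sided limits are φ(-2*pi^-) = -5 and φ(-2*pi^+) = 6.
By Dirichlet's theorem the series converges to their average, [(-5) + (6)]/2 = 1/2.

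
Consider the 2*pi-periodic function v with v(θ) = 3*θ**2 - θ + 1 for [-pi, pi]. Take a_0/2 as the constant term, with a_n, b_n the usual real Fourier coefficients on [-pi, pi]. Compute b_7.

b_7 = 1/pi ∫_{-pi}^{pi} v(θ) sin(7*θ) dθ.
Integrating by parts twice (tabular method), an antiderivative of (3*θ**2 - θ + 1) sin(7*θ) is -3*θ**2*cos(7*θ)/7 + 6*θ*sin(7*θ)/49 + θ*cos(7*θ)/7 - sin(7*θ)/49 - 43*cos(7*θ)/343; evaluating from -pi to pi: ∫_{-pi}^{pi} (3*θ**2 - θ + 1) sin(7*θ) dθ = (-pi/7 + 43/343 + 3*pi**2/7) - (43/343 + pi/7 + 3*pi**2/7) = -2*pi/7.
Hence b_7 = (1/pi)·(-2*pi/7) = -2/7.

-2/7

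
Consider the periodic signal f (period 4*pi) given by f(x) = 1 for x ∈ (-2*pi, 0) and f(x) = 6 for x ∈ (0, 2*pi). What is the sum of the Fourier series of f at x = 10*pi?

7/2

x = 10*pi differs from x = 2*pi by 2 full period(s), and the series is 4*pi-periodic.
At x = 2*pi the one-sided limits are f(2*pi^-) = 6 and f(2*pi^+) = 1.
By Dirichlet's theorem the series converges to their average, [(6) + (1)]/2 = 7/2.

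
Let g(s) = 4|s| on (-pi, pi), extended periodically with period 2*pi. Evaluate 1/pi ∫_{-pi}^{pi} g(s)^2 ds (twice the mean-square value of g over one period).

32*pi**2/3

1/pi ∫_{-pi}^{pi} g(s)^2 ds = 1/pi · (32*pi**3/3) = 32*pi**2/3.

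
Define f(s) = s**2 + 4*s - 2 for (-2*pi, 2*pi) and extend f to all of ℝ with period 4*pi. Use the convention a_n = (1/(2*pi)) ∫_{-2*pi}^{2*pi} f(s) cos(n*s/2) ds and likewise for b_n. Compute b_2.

b_2 = (1/(2*pi)) ∫_{-2*pi}^{2*pi} f(s) sin(s) ds.
Integrating by parts twice (tabular method), an antiderivative of (s**2 + 4*s - 2) sin(s) is -s**2*cos(s) + 2*s*sin(s) - 4*s*cos(s) + 4*sin(s) + 4*cos(s); evaluating from -2*pi to 2*pi: ∫_{-2*pi}^{2*pi} (s**2 + 4*s - 2) sin(s) ds = (-4*pi**2 - 8*pi + 4) - (-4*pi**2 + 4 + 8*pi) = -16*pi.
Hence b_2 = (1/(2*pi))·(-16*pi) = -8.

-8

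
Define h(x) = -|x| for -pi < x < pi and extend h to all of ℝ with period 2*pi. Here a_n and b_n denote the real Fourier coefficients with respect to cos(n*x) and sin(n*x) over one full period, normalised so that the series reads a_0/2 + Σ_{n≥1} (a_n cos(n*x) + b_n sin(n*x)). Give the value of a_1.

4/pi

a_1 = 1/pi ∫_{-pi}^{pi} h(x) cos(x) dx.
h is even and cos(x) is even, so the integrand is even and a_1 = 2/pi ∫_0^{pi} h(x) cos(x) dx.
Integrating by parts (boundary term plus one more integral), an antiderivative of (-x) cos(x) is -x*sin(x) - cos(x); evaluating from 0 to pi: ∫_{0}^{pi} (-x) cos(x) dx = (1) - (-1) = 2.
Hence a_1 = (2/pi)·(2) = 4/pi.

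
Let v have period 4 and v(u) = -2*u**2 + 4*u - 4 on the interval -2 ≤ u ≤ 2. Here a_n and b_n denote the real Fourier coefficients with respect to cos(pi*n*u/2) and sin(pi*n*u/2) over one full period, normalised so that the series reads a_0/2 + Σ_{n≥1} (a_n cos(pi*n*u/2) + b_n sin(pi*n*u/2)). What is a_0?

a_0 = 1/2 ∫_{-2}^{2} v(u) du = 1/2 · (-80/3) = -40/3.

-40/3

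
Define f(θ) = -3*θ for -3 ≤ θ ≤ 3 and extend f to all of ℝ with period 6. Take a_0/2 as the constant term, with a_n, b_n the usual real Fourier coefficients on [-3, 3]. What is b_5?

b_5 = 1/3 ∫_{-3}^{3} f(θ) sin(5*pi*θ/3) dθ.
f is odd and sin(5*pi*θ/3) is odd, so the integrand is even and b_5 = 2/3 ∫_0^{3} f(θ) sin(5*pi*θ/3) dθ.
Integrating by parts (boundary term plus one more integral), an antiderivative of (-3*θ) sin(5*pi*θ/3) is 9*θ*cos(5*pi*θ/3)/(5*pi) - 27*sin(5*pi*θ/3)/(25*pi**2); evaluating from 0 to 3: ∫_{0}^{3} (-3*θ) sin(5*pi*θ/3) dθ = (-27/(5*pi)) - (0) = -27/(5*pi).
Hence b_5 = (2/3)·(-27/(5*pi)) = -18/(5*pi).

-18/(5*pi)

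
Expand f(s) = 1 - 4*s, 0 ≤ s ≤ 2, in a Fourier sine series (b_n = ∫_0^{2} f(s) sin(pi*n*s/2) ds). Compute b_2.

8/pi

b_2 = ∫_0^{2} (1 - 4*s) sin(pi*s) ds.
Integrating by parts (boundary term plus one more integral), an antiderivative of (1 - 4*s) sin(pi*s) is 4*s*cos(pi*s)/pi - 4*sin(pi*s)/pi**2 - cos(pi*s)/pi; evaluating from 0 to 2: ∫_{0}^{2} (1 - 4*s) sin(pi*s) ds = (7/pi) - (-1/pi) = 8/pi.
Hence b_2 = 8/pi.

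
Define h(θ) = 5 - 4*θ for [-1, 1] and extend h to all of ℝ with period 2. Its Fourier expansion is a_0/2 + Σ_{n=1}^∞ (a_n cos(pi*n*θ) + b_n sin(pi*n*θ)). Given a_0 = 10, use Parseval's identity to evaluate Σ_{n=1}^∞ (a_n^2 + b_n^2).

Parseval: a_0^2/2 + Σ_{n≥1} (a_n^2+b_n^2) = ∫_{-1}^{1} h(θ)^2 dθ = 182/3.
Subtract a_0^2/2 = 50: Σ (a_n^2+b_n^2) = 32/3.

32/3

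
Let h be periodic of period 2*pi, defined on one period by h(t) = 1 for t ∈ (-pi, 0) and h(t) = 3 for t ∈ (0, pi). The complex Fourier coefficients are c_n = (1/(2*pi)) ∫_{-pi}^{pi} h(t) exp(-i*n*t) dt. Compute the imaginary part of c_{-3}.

2/(3*pi)

Since h is real-valued, Im(c_{-3}) = -(1/(2*pi)) ∫_{-pi}^{pi} h(t) sin(-3*t) dt = b_{3}/2.
Split the integral at the breakpoints.
Directly, an antiderivative of (1) sin(-3*t) is cos(3*t)/3; evaluating from -pi to 0: ∫_{-pi}^{0} (1) sin(-3*t) dt = (1/3) - (-1/3) = 2/3.
Directly, an antiderivative of (3) sin(-3*t) is cos(3*t); evaluating from 0 to pi: ∫_{0}^{pi} (3) sin(-3*t) dt = (-1) - (1) = -2.
So ∫_{-pi}^{pi} h(t) sin(-3*t) dt = -4/3.
Hence Im(c_{-3}) = (-1/(2*pi))·(-4/3) = 2/(3*pi).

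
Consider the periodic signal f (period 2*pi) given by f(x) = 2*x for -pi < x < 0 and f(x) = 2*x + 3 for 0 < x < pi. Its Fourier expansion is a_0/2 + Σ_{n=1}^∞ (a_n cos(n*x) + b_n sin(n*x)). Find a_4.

a_4 = 1/pi ∫_{-pi}^{pi} f(x) cos(4*x) dx.
Split the integral at the breakpoints.
Integrating by parts (boundary term plus one more integral), an antiderivative of (2*x) cos(4*x) is x*sin(4*x)/2 + cos(4*x)/8; evaluating from -pi to 0: ∫_{-pi}^{0} (2*x) cos(4*x) dx = (1/8) - (1/8) = 0.
Integrating by parts (boundary term plus one more integral), an antiderivative of (2*x + 3) cos(4*x) is x*sin(4*x)/2 + 3*sin(4*x)/4 + cos(4*x)/8; evaluating from 0 to pi: ∫_{0}^{pi} (2*x + 3) cos(4*x) dx = (1/8) - (1/8) = 0.
Summing the pieces and multiplying by (1/pi) gives a_4 = 0.

0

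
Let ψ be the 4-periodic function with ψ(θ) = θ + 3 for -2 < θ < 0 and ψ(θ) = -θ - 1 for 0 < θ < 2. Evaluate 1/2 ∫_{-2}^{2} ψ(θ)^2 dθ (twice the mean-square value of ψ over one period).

1/2 ∫_{-2}^{2} ψ(θ)^2 dθ = 1/2 · (52/3) = 26/3.

26/3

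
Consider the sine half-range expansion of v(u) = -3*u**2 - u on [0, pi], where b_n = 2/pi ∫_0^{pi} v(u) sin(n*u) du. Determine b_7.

b_7 = 2/pi ∫_0^{pi} (-3*u**2 - u) sin(7*u) du.
Integrating by parts twice (tabular method), an antiderivative of (-3*u**2 - u) sin(7*u) is 3*u**2*cos(7*u)/7 - 6*u*sin(7*u)/49 + u*cos(7*u)/7 - sin(7*u)/49 - 6*cos(7*u)/343; evaluating from 0 to pi: ∫_{0}^{pi} (-3*u**2 - u) sin(7*u) du = (-3*pi**2/7 - pi/7 + 6/343) - (-6/343) = -3*pi**2/7 - pi/7 + 12/343.
Hence b_7 = (2/pi)·(-3*pi**2/7 - pi/7 + 12/343) = 2*(-147*pi**2 - 49*pi + 12)/(343*pi).

2*(-147*pi**2 - 49*pi + 12)/(343*pi)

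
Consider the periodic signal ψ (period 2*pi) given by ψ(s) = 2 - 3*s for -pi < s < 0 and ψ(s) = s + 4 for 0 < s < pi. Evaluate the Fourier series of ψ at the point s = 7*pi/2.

2 + 3*pi/2

s = 7*pi/2 differs from s = -pi/2 by 2 full period(s), and the series is 2*pi-periodic.
ψ is continuous at s = -pi/2 with value 2 + 3*pi/2, so the series converges to 2 + 3*pi/2 there.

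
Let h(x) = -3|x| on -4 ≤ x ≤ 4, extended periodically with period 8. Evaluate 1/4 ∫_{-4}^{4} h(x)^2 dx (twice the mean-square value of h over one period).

1/4 ∫_{-4}^{4} h(x)^2 dx = 1/4 · (384) = 96.

96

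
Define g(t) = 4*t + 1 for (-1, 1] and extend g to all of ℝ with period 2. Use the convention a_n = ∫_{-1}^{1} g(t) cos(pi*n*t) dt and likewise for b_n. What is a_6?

a_6 = ∫_{-1}^{1} g(t) cos(6*pi*t) dt.
Integrating by parts (boundary term plus one more integral), an antiderivative of (4*t + 1) cos(6*pi*t) is 2*t*sin(6*pi*t)/(3*pi) + sin(6*pi*t)/(6*pi) + cos(6*pi*t)/(9*pi**2); evaluating from -1 to 1: ∫_{-1}^{1} (4*t + 1) cos(6*pi*t) dt = (1/(9*pi**2)) - (1/(9*pi**2)) = 0.
Hence a_6 = 0.

0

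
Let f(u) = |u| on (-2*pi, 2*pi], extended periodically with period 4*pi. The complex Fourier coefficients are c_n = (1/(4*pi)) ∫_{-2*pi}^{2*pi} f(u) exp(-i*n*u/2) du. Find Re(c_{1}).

-4/pi

Since f is real-valued, Re(c_{1}) = (1/(4*pi)) ∫_{-2*pi}^{2*pi} f(u) cos(u/2) du = a_{1}/2.
f is even and cos(u/2) is even, so the integrand is even: ∫_{-2*pi}^{2*pi} f(u) cos(u/2) du = 2∫_0^{2*pi} f(u) cos(u/2) du.
Integrating by parts (boundary term plus one more integral), an antiderivative of (u) cos(u/2) is 2*u*sin(u/2) + 4*cos(u/2); evaluating from 0 to 2*pi: ∫_{0}^{2*pi} (u) cos(u/2) du = (-4) - (4) = -8.
So ∫_{-2*pi}^{2*pi} f(u) cos(u/2) du = -16.
Hence Re(c_{1}) = (1/(4*pi))·(-16) = -4/pi.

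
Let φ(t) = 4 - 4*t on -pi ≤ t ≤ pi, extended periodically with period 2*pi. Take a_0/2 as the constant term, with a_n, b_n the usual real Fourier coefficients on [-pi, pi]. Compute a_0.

a_0 = 1/pi ∫_{-pi}^{pi} φ(t) dt = 1/pi · (8*pi) = 8.

8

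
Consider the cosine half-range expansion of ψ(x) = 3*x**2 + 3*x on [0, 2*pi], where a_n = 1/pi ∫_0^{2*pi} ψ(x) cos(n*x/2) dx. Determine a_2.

12

a_2 = 1/pi ∫_0^{2*pi} (3*x**2 + 3*x) cos(x) dx.
Integrating by parts twice (tabular method), an antiderivative of (3*x**2 + 3*x) cos(x) is 3*x**2*sin(x) + 3*x*sin(x) + 6*x*cos(x) - 6*sin(x) + 3*cos(x); evaluating from 0 to 2*pi: ∫_{0}^{2*pi} (3*x**2 + 3*x) cos(x) dx = (3 + 12*pi) - (3) = 12*pi.
Hence a_2 = (1/pi)·(12*pi) = 12.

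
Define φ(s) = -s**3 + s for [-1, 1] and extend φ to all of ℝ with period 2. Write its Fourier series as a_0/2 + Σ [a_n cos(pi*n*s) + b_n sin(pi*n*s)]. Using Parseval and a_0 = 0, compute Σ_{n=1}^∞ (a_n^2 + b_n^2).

16/105

Parseval: a_0^2/2 + Σ_{n≥1} (a_n^2+b_n^2) = ∫_{-1}^{1} φ(s)^2 ds = 16/105.
Subtract a_0^2/2 = 0: Σ (a_n^2+b_n^2) = 16/105.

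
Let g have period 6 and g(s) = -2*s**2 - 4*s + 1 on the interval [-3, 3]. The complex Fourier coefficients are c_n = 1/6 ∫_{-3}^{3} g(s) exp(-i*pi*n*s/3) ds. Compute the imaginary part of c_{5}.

12/(5*pi)

Since g is real-valued, Im(c_{5}) = -1/6 ∫_{-3}^{3} g(s) sin(5*pi*s/3) ds = -b_{5}/2.
Integrating by parts twice (tabular method), an antiderivative of (-2*s**2 - 4*s + 1) sin(5*pi*s/3) is 6*s**2*cos(5*pi*s/3)/(5*pi) - 36*s*sin(5*pi*s/3)/(25*pi**2) + 12*s*cos(5*pi*s/3)/(5*pi) - 36*sin(5*pi*s/3)/(25*pi**2) - 3*cos(5*pi*s/3)/(5*pi) - 108*cos(5*pi*s/3)/(125*pi**3); evaluating from -3 to 3: ∫_{-3}^{3} (-2*s**2 - 4*s + 1) sin(5*pi*s/3) ds = (3*(36 - 725*pi**2)/(125*pi**3)) - (-3/pi + 108/(125*pi**3)) = -72/(5*pi).
Hence Im(c_{5}) = (-1/6)·(-72/(5*pi)) = 12/(5*pi).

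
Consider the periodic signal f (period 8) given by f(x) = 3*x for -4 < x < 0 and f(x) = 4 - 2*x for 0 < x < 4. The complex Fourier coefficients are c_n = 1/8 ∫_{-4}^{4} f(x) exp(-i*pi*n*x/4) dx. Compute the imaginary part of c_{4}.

1/(2*pi)

Since f is real-valued, Im(c_{4}) = -1/8 ∫_{-4}^{4} f(x) sin(pi*x) dx = -b_{4}/2.
Split the integral at the breakpoints.
Integrating by parts (boundary term plus one more integral), an antiderivative of (3*x) sin(pi*x) is -3*x*cos(pi*x)/pi + 3*sin(pi*x)/pi**2; evaluating from -4 to 0: ∫_{-4}^{0} (3*x) sin(pi*x) dx = (0) - (12/pi) = -12/pi.
Integrating by parts (boundary term plus one more integral), an antiderivative of (4 - 2*x) sin(pi*x) is 2*x*cos(pi*x)/pi - 2*sin(pi*x)/pi**2 - 4*cos(pi*x)/pi; evaluating from 0 to 4: ∫_{0}^{4} (4 - 2*x) sin(pi*x) dx = (4/pi) - (-4/pi) = 8/pi.
So ∫_{-4}^{4} f(x) sin(pi*x) dx = -4/pi.
Hence Im(c_{4}) = (-1/8)·(-4/pi) = 1/(2*pi).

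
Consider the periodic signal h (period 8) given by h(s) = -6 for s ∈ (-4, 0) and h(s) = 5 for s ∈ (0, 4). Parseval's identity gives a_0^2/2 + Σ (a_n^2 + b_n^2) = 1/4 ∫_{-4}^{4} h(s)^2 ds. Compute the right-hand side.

61

1/4 ∫_{-4}^{4} h(s)^2 ds = 1/4 · (244) = 61.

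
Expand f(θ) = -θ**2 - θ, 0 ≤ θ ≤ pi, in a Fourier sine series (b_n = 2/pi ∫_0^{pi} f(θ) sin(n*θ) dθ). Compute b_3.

2*(-9*pi**2 - 9*pi + 4)/(27*pi)

b_3 = 2/pi ∫_0^{pi} (-θ**2 - θ) sin(3*θ) dθ.
Integrating by parts twice (tabular method), an antiderivative of (-θ**2 - θ) sin(3*θ) is θ**2*cos(3*θ)/3 - 2*θ*sin(3*θ)/9 + θ*cos(3*θ)/3 - sin(3*θ)/9 - 2*cos(3*θ)/27; evaluating from 0 to pi: ∫_{0}^{pi} (-θ**2 - θ) sin(3*θ) dθ = (-pi**2/3 - pi/3 + 2/27) - (-2/27) = -pi**2/3 - pi/3 + 4/27.
Hence b_3 = (2/pi)·(-pi**2/3 - pi/3 + 4/27) = 2*(-9*pi**2 - 9*pi + 4)/(27*pi).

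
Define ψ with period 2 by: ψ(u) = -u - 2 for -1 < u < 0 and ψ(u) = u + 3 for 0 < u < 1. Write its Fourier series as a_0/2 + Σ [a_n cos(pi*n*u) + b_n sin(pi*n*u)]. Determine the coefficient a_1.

a_1 = ∫_{-1}^{1} ψ(u) cos(pi*u) du.
Split the integral at the breakpoints.
Integrating by parts (boundary term plus one more integral), an antiderivative of (-u - 2) cos(pi*u) is -u*sin(pi*u)/pi - 2*sin(pi*u)/pi - cos(pi*u)/pi**2; evaluating from -1 to 0: ∫_{-1}^{0} (-u - 2) cos(pi*u) du = (-1/pi**2) - (pi**(-2)) = -2/pi**2.
Integrating by parts (boundary term plus one more integral), an antiderivative of (u + 3) cos(pi*u) is u*sin(pi*u)/pi + 3*sin(pi*u)/pi + cos(pi*u)/pi**2; evaluating from 0 to 1: ∫_{0}^{1} (u + 3) cos(pi*u) du = (-1/pi**2) - (pi**(-2)) = -2/pi**2.
Summing the pieces gives a_1 = -4/pi**2.

-4/pi**2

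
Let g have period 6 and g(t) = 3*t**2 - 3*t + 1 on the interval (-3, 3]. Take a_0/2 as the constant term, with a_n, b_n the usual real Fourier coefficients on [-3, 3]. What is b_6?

b_6 = 1/3 ∫_{-3}^{3} g(t) sin(2*pi*t) dt.
Integrating by parts twice (tabular method), an antiderivative of (3*t**2 - 3*t + 1) sin(2*pi*t) is -3*t**2*cos(2*pi*t)/(2*pi) + 3*t*sin(2*pi*t)/(2*pi**2) + 3*t*cos(2*pi*t)/(2*pi) - 3*sin(2*pi*t)/(4*pi**2) - cos(2*pi*t)/(2*pi) + 3*cos(2*pi*t)/(4*pi**3); evaluating from -3 to 3: ∫_{-3}^{3} (3*t**2 - 3*t + 1) sin(2*pi*t) dt = ((3 - 38*pi**2)/(4*pi**3)) - ((3 - 74*pi**2)/(4*pi**3)) = 9/pi.
Hence b_6 = (1/3)·(9/pi) = 3/pi.

3/pi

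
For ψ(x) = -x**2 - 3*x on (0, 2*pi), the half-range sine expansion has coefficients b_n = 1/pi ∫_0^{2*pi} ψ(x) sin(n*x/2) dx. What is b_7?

b_7 = 1/pi ∫_0^{2*pi} (-x**2 - 3*x) sin(7*x/2) dx.
Integrating by parts twice (tabular method), an antiderivative of (-x**2 - 3*x) sin(7*x/2) is 2*x**2*cos(7*x/2)/7 - 8*x*sin(7*x/2)/49 + 6*x*cos(7*x/2)/7 - 12*sin(7*x/2)/49 - 16*cos(7*x/2)/343; evaluating from 0 to 2*pi: ∫_{0}^{2*pi} (-x**2 - 3*x) sin(7*x/2) dx = (-8*pi**2/7 - 12*pi/7 + 16/343) - (-16/343) = -8*pi**2/7 - 12*pi/7 + 32/343.
Hence b_7 = (1/pi)·(-8*pi**2/7 - 12*pi/7 + 32/343) = 4*(-98*pi**2 - 147*pi + 8)/(343*pi).

4*(-98*pi**2 - 147*pi + 8)/(343*pi)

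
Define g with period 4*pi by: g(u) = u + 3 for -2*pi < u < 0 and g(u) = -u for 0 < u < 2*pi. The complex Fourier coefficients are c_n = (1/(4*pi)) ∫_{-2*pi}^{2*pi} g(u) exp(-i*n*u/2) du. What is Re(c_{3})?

4/(9*pi)

Since g is real-valued, Re(c_{3}) = (1/(4*pi)) ∫_{-2*pi}^{2*pi} g(u) cos(3*u/2) du = a_{3}/2.
Split the integral at the breakpoints.
Integrating by parts (boundary term plus one more integral), an antiderivative of (u + 3) cos(3*u/2) is 2*u*sin(3*u/2)/3 + 2*sin(3*u/2) + 4*cos(3*u/2)/9; evaluating from -2*pi to 0: ∫_{-2*pi}^{0} (u + 3) cos(3*u/2) du = (4/9) - (-4/9) = 8/9.
Integrating by parts (boundary term plus one more integral), an antiderivative of (-u) cos(3*u/2) is -2*u*sin(3*u/2)/3 - 4*cos(3*u/2)/9; evaluating from 0 to 2*pi: ∫_{0}^{2*pi} (-u) cos(3*u/2) du = (4/9) - (-4/9) = 8/9.
So ∫_{-2*pi}^{2*pi} g(u) cos(3*u/2) du = 16/9.
Hence Re(c_{3}) = (1/(4*pi))·(16/9) = 4/(9*pi).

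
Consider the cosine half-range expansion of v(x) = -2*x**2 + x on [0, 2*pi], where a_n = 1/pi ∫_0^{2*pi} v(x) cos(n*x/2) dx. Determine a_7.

a_7 = 1/pi ∫_0^{2*pi} (-2*x**2 + x) cos(7*x/2) dx.
Integrating by parts twice (tabular method), an antiderivative of (-2*x**2 + x) cos(7*x/2) is -4*x**2*sin(7*x/2)/7 + 2*x*sin(7*x/2)/7 - 16*x*cos(7*x/2)/49 + 32*sin(7*x/2)/343 + 4*cos(7*x/2)/49; evaluating from 0 to 2*pi: ∫_{0}^{2*pi} (-2*x**2 + x) cos(7*x/2) dx = (-4/49 + 32*pi/49) - (4/49) = -8/49 + 32*pi/49.
Hence a_7 = (1/pi)·(-8/49 + 32*pi/49) = 8*(-1 + 4*pi)/(49*pi).

8*(-1 + 4*pi)/(49*pi)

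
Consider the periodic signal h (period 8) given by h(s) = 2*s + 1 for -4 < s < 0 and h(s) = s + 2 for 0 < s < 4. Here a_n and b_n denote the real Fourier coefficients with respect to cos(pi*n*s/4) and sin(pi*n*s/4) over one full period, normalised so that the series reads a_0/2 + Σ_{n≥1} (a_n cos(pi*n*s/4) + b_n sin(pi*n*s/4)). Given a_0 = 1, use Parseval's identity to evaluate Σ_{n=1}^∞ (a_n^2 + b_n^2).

187/6

Parseval: a_0^2/2 + Σ_{n≥1} (a_n^2+b_n^2) = 1/4 ∫_{-4}^{4} h(s)^2 ds = 95/3.
Subtract a_0^2/2 = 1/2: Σ (a_n^2+b_n^2) = 187/6.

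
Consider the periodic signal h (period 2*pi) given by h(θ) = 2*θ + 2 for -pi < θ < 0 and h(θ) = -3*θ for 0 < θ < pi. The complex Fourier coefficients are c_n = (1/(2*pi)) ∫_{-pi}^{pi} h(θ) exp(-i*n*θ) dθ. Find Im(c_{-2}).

Since h is real-valued, Im(c_{-2}) = -(1/(2*pi)) ∫_{-pi}^{pi} h(θ) sin(-2*θ) dθ = b_{2}/2.
Split the integral at the breakpoints.
Integrating by parts (boundary term plus one more integral), an antiderivative of (2*θ + 2) sin(-2*θ) is θ*cos(2*θ) - sin(2*θ)/2 + cos(2*θ); evaluating from -pi to 0: ∫_{-pi}^{0} (2*θ + 2) sin(-2*θ) dθ = (1) - (1 - pi) = pi.
Integrating by parts (boundary term plus one more integral), an antiderivative of (-3*θ) sin(-2*θ) is -3*θ*cos(2*θ)/2 + 3*sin(2*θ)/4; evaluating from 0 to pi: ∫_{0}^{pi} (-3*θ) sin(-2*θ) dθ = (-3*pi/2) - (0) = -3*pi/2.
So ∫_{-pi}^{pi} h(θ) sin(-2*θ) dθ = -pi/2.
Hence Im(c_{-2}) = (-1/(2*pi))·(-pi/2) = 1/4.

1/4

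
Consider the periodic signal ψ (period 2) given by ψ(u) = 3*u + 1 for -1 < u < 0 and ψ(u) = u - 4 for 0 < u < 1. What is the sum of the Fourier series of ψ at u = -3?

-5/2

u = -3 differs from u = -1 by -1 full period(s), and the series is 2-periodic.
At u = -1 the one-sided limits are ψ(-1^-) = -3 and ψ(-1^+) = -2.
By Dirichlet's theorem the series converges to their average, [(-3) + (-2)]/2 = -5/2.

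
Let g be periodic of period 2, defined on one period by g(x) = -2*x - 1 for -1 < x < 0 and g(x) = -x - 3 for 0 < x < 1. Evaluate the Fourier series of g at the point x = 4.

-2

x = 4 differs from x = 0 by 2 full period(s), and the series is 2-periodic.
At x = 0 the one-sided limits are g(0^-) = -1 and g(0^+) = -3.
By Dirichlet's theorem the series converges to their average, [(-1) + (-3)]/2 = -2.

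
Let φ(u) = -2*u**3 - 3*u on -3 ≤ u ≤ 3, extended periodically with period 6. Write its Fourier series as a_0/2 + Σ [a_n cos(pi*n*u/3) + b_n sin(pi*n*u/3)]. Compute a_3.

0

a_3 = 1/3 ∫_{-3}^{3} φ(u) cos(pi*u) du.
φ is odd and cos(pi*u) is even, so the integrand is odd over a symmetric interval and the integral vanishes.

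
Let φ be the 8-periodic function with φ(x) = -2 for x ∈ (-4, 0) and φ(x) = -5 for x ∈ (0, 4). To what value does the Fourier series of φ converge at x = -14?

x = -14 differs from x = 2 by -2 full period(s), and the series is 8-periodic.
φ is continuous at x = 2 with value -5, so the series converges to -5 there.

-5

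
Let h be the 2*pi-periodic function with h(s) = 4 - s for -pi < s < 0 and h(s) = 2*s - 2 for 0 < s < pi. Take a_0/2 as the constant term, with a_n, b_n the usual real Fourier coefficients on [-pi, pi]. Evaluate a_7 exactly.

a_7 = 1/pi ∫_{-pi}^{pi} h(s) cos(7*s) ds.
Split the integral at the breakpoints.
Integrating by parts (boundary term plus one more integral), an antiderivative of (4 - s) cos(7*s) is -s*sin(7*s)/7 + 4*sin(7*s)/7 - cos(7*s)/49; evaluating from -pi to 0: ∫_{-pi}^{0} (4 - s) cos(7*s) ds = (-1/49) - (1/49) = -2/49.
Integrating by parts (boundary term plus one more integral), an antiderivative of (2*s - 2) cos(7*s) is 2*s*sin(7*s)/7 - 2*sin(7*s)/7 + 2*cos(7*s)/49; evaluating from 0 to pi: ∫_{0}^{pi} (2*s - 2) cos(7*s) ds = (-2/49) - (2/49) = -4/49.
Summing the pieces and multiplying by (1/pi) gives a_7 = -6/(49*pi).

-6/(49*pi)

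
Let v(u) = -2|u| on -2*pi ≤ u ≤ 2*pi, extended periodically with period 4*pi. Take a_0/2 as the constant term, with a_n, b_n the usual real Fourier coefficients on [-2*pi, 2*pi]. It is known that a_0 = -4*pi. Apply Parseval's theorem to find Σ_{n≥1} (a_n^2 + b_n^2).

8*pi**2/3

Parseval: a_0^2/2 + Σ_{n≥1} (a_n^2+b_n^2) = (1/(2*pi)) ∫_{-2*pi}^{2*pi} v(u)^2 du = 32*pi**2/3.
Subtract a_0^2/2 = 8*pi**2: Σ (a_n^2+b_n^2) = 8*pi**2/3.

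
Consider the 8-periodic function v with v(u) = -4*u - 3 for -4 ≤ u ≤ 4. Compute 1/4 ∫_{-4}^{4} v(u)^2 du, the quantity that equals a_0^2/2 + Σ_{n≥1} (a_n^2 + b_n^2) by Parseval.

1/4 ∫_{-4}^{4} v(u)^2 du = 1/4 · (2264/3) = 566/3.

566/3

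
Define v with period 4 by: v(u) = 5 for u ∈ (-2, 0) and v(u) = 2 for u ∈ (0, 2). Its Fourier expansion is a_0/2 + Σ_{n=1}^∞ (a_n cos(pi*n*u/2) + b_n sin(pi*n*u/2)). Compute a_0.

7

a_0 = 1/2 ∫_{-2}^{2} v(u) du = 1/2 · (14) = 7.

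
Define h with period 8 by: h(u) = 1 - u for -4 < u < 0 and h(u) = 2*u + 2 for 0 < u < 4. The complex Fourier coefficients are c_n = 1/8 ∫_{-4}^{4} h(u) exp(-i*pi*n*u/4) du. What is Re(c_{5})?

-12/(25*pi**2)

Since h is real-valued, Re(c_{5}) = 1/8 ∫_{-4}^{4} h(u) cos(5*pi*u/4) du = a_{5}/2.
Split the integral at the breakpoints.
Integrating by parts (boundary term plus one more integral), an antiderivative of (1 - u) cos(5*pi*u/4) is -4*u*sin(5*pi*u/4)/(5*pi) + 4*sin(5*pi*u/4)/(5*pi) - 16*cos(5*pi*u/4)/(25*pi**2); evaluating from -4 to 0: ∫_{-4}^{0} (1 - u) cos(5*pi*u/4) du = (-16/(25*pi**2)) - (16/(25*pi**2)) = -32/(25*pi**2).
Integrating by parts (boundary term plus one more integral), an antiderivative of (2*u + 2) cos(5*pi*u/4) is 8*u*sin(5*pi*u/4)/(5*pi) + 8*sin(5*pi*u/4)/(5*pi) + 32*cos(5*pi*u/4)/(25*pi**2); evaluating from 0 to 4: ∫_{0}^{4} (2*u + 2) cos(5*pi*u/4) du = (-32/(25*pi**2)) - (32/(25*pi**2)) = -64/(25*pi**2).
So ∫_{-4}^{4} h(u) cos(5*pi*u/4) du = -96/(25*pi**2).
Hence Re(c_{5}) = (1/8)·(-96/(25*pi**2)) = -12/(25*pi**2).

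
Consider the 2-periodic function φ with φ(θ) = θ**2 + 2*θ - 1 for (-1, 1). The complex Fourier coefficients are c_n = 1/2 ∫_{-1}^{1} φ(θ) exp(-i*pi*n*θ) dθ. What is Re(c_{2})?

1/(2*pi**2)

Since φ is real-valued, Re(c_{2}) = 1/2 ∫_{-1}^{1} φ(θ) cos(2*pi*θ) dθ = a_{2}/2.
Integrating by parts twice (tabular method), an antiderivative of (θ**2 + 2*θ - 1) cos(2*pi*θ) is θ**2*sin(2*pi*θ)/(2*pi) + θ*sin(2*pi*θ)/pi + θ*cos(2*pi*θ)/(2*pi**2) - sin(2*pi*θ)/(2*pi) - sin(2*pi*θ)/(4*pi**3) + cos(2*pi*θ)/(2*pi**2); evaluating from -1 to 1: ∫_{-1}^{1} (θ**2 + 2*θ - 1) cos(2*pi*θ) dθ = (pi**(-2)) - (0) = pi**(-2).
Hence Re(c_{2}) = (1/2)·(pi**(-2)) = 1/(2*pi**2).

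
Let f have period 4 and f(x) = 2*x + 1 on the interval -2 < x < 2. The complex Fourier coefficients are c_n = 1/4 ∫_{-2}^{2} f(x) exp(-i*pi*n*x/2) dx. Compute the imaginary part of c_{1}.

Since f is real-valued, Im(c_{1}) = -1/4 ∫_{-2}^{2} f(x) sin(pi*x/2) dx = -b_{1}/2.
Integrating by parts (boundary term plus one more integral), an antiderivative of (2*x + 1) sin(pi*x/2) is -4*x*cos(pi*x/2)/pi + 8*sin(pi*x/2)/pi**2 - 2*cos(pi*x/2)/pi; evaluating from -2 to 2: ∫_{-2}^{2} (2*x + 1) sin(pi*x/2) dx = (10/pi) - (-6/pi) = 16/pi.
Hence Im(c_{1}) = (-1/4)·(16/pi) = -4/pi.

-4/pi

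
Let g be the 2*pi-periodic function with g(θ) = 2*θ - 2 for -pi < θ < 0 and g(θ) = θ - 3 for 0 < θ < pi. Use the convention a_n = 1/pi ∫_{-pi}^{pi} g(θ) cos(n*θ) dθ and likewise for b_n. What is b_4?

-3/4

b_4 = 1/pi ∫_{-pi}^{pi} g(θ) sin(4*θ) dθ.
Split the integral at the breakpoints.
Integrating by parts (boundary term plus one more integral), an antiderivative of (2*θ - 2) sin(4*θ) is -θ*cos(4*θ)/2 + sin(4*θ)/8 + cos(4*θ)/2; evaluating from -pi to 0: ∫_{-pi}^{0} (2*θ - 2) sin(4*θ) dθ = (1/2) - (1/2 + pi/2) = -pi/2.
Integrating by parts (boundary term plus one more integral), an antiderivative of (θ - 3) sin(4*θ) is -θ*cos(4*θ)/4 + sin(4*θ)/16 + 3*cos(4*θ)/4; evaluating from 0 to pi: ∫_{0}^{pi} (θ - 3) sin(4*θ) dθ = (3/4 - pi/4) - (3/4) = -pi/4.
Summing the pieces and multiplying by (1/pi) gives b_4 = -3/4.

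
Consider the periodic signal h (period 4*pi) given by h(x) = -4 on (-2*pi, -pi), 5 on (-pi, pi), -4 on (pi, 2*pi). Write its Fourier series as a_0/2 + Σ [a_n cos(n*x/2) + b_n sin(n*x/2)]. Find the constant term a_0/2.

a_0 = (1/(2*pi)) ∫_{-2*pi}^{2*pi} h(x) dx = (1/(2*pi)) · (2*pi) = 1.
So the constant term a_0/2 = 1/2.

1/2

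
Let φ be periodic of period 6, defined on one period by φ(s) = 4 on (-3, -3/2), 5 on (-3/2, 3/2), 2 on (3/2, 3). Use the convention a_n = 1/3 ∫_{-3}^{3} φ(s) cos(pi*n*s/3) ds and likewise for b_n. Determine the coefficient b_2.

2/pi

b_2 = 1/3 ∫_{-3}^{3} φ(s) sin(2*pi*s/3) ds.
Split the integral at the breakpoints.
Directly, an antiderivative of (4) sin(2*pi*s/3) is -6*cos(2*pi*s/3)/pi; evaluating from -3 to -3/2: ∫_{-3}^{-3/2} (4) sin(2*pi*s/3) ds = (6/pi) - (-6/pi) = 12/pi.
Directly, an antiderivative of (5) sin(2*pi*s/3) is -15*cos(2*pi*s/3)/(2*pi); evaluating from -3/2 to 3/2: ∫_{-3/2}^{3/2} (5) sin(2*pi*s/3) ds = (15/(2*pi)) - (15/(2*pi)) = 0.
Directly, an antiderivative of (2) sin(2*pi*s/3) is -3*cos(2*pi*s/3)/pi; evaluating from 3/2 to 3: ∫_{3/2}^{3} (2) sin(2*pi*s/3) ds = (-3/pi) - (3/pi) = -6/pi.
Summing the pieces and multiplying by (1/3) gives b_2 = 2/pi.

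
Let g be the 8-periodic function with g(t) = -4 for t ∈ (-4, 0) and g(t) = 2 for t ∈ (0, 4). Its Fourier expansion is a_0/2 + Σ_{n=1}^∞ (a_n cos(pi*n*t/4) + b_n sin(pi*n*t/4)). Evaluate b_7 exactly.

b_7 = 1/4 ∫_{-4}^{4} g(t) sin(7*pi*t/4) dt.
Split the integral at the breakpoints.
Directly, an antiderivative of (-4) sin(7*pi*t/4) is 16*cos(7*pi*t/4)/(7*pi); evaluating from -4 to 0: ∫_{-4}^{0} (-4) sin(7*pi*t/4) dt = (16/(7*pi)) - (-16/(7*pi)) = 32/(7*pi).
Directly, an antiderivative of (2) sin(7*pi*t/4) is -8*cos(7*pi*t/4)/(7*pi); evaluating from 0 to 4: ∫_{0}^{4} (2) sin(7*pi*t/4) dt = (8/(7*pi)) - (-8/(7*pi)) = 16/(7*pi).
Summing the pieces and multiplying by (1/4) gives b_7 = 12/(7*pi).

12/(7*pi)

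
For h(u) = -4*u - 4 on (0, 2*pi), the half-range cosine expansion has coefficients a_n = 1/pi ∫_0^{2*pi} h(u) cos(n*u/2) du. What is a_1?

32/pi

a_1 = 1/pi ∫_0^{2*pi} (-4*u - 4) cos(u/2) du.
Integrating by parts (boundary term plus one more integral), an antiderivative of (-4*u - 4) cos(u/2) is -8*u*sin(u/2) - 8*sin(u/2) - 16*cos(u/2); evaluating from 0 to 2*pi: ∫_{0}^{2*pi} (-4*u - 4) cos(u/2) du = (16) - (-16) = 32.
Hence a_1 = (1/pi)·(32) = 32/pi.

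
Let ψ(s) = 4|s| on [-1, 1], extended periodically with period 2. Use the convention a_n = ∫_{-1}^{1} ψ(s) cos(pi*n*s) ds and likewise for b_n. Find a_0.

4

a_0 = ∫_{-1}^{1} ψ(s) ds = 4.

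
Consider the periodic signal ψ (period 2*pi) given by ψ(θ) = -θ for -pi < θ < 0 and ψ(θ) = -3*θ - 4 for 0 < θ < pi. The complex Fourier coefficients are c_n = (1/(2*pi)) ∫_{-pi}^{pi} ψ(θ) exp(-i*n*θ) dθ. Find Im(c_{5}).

2*(2 + pi)/(5*pi)

Since ψ is real-valued, Im(c_{5}) = -(1/(2*pi)) ∫_{-pi}^{pi} ψ(θ) sin(5*θ) dθ = -b_{5}/2.
Split the integral at the breakpoints.
Integrating by parts (boundary term plus one more integral), an antiderivative of (-θ) sin(5*θ) is θ*cos(5*θ)/5 - sin(5*θ)/25; evaluating from -pi to 0: ∫_{-pi}^{0} (-θ) sin(5*θ) dθ = (0) - (pi/5) = -pi/5.
Integrating by parts (boundary term plus one more integral), an antiderivative of (-3*θ - 4) sin(5*θ) is 3*θ*cos(5*θ)/5 - 3*sin(5*θ)/25 + 4*cos(5*θ)/5; evaluating from 0 to pi: ∫_{0}^{pi} (-3*θ - 4) sin(5*θ) dθ = (-3*pi/5 - 4/5) - (4/5) = -3*pi/5 - 8/5.
So ∫_{-pi}^{pi} ψ(θ) sin(5*θ) dθ = -4*pi/5 - 8/5.
Hence Im(c_{5}) = (-1/(2*pi))·(-4*pi/5 - 8/5) = 2*(2 + pi)/(5*pi).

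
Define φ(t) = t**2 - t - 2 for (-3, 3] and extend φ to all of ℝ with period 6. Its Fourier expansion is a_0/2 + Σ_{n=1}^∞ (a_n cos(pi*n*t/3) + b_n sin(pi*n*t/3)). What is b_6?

1/pi

b_6 = 1/3 ∫_{-3}^{3} φ(t) sin(2*pi*t) dt.
Integrating by parts twice (tabular method), an antiderivative of (t**2 - t - 2) sin(2*pi*t) is -t**2*cos(2*pi*t)/(2*pi) + t*sin(2*pi*t)/(2*pi**2) + t*cos(2*pi*t)/(2*pi) - sin(2*pi*t)/(4*pi**2) + cos(2*pi*t)/(4*pi**3) + cos(2*pi*t)/pi; evaluating from -3 to 3: ∫_{-3}^{3} (t**2 - t - 2) sin(2*pi*t) dt = (-2/pi + 1/(4*pi**3)) - (-5/pi + 1/(4*pi**3)) = 3/pi.
Hence b_6 = (1/3)·(3/pi) = 1/pi.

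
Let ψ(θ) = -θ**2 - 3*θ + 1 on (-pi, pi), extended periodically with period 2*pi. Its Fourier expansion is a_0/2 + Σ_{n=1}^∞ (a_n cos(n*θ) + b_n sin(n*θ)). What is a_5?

4/25

a_5 = 1/pi ∫_{-pi}^{pi} ψ(θ) cos(5*θ) dθ.
Integrating by parts twice (tabular method), an antiderivative of (-θ**2 - 3*θ + 1) cos(5*θ) is -θ**2*sin(5*θ)/5 - 3*θ*sin(5*θ)/5 - 2*θ*cos(5*θ)/25 + 27*sin(5*θ)/125 - 3*cos(5*θ)/25; evaluating from -pi to pi: ∫_{-pi}^{pi} (-θ**2 - 3*θ + 1) cos(5*θ) dθ = (3/25 + 2*pi/25) - (3/25 - 2*pi/25) = 4*pi/25.
Hence a_5 = (1/pi)·(4*pi/25) = 4/25.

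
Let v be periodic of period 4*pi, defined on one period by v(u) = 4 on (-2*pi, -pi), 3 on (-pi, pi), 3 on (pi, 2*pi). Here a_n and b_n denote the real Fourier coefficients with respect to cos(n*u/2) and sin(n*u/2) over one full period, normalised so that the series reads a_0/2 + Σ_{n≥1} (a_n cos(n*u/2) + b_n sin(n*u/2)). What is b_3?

b_3 = (1/(2*pi)) ∫_{-2*pi}^{2*pi} v(u) sin(3*u/2) du.
Split the integral at the breakpoints.
Directly, an antiderivative of (4) sin(3*u/2) is -8*cos(3*u/2)/3; evaluating from -2*pi to -pi: ∫_{-2*pi}^{-pi} (4) sin(3*u/2) du = (0) - (8/3) = -8/3.
Directly, an antiderivative of (3) sin(3*u/2) is -2*cos(3*u/2); evaluating from -pi to pi: ∫_{-pi}^{pi} (3) sin(3*u/2) du = (0) - (0) = 0.
Directly, an antiderivative of (3) sin(3*u/2) is -2*cos(3*u/2); evaluating from pi to 2*pi: ∫_{pi}^{2*pi} (3) sin(3*u/2) du = (2) - (0) = 2.
Summing the pieces and multiplying by (1/(2*pi)) gives b_3 = -1/(3*pi).

-1/(3*pi)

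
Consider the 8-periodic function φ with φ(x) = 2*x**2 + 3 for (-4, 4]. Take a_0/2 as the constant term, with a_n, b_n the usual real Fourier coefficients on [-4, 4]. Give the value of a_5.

-128/(25*pi**2)

a_5 = 1/4 ∫_{-4}^{4} φ(x) cos(5*pi*x/4) dx.
φ is even and cos(5*pi*x/4) is even, so the integrand is even and a_5 = 1/2 ∫_0^{4} φ(x) cos(5*pi*x/4) dx.
Integrating by parts twice (tabular method), an antiderivative of (2*x**2 + 3) cos(5*pi*x/4) is 8*x**2*sin(5*pi*x/4)/(5*pi) + 64*x*cos(5*pi*x/4)/(25*pi**2) - 256*sin(5*pi*x/4)/(125*pi**3) + 12*sin(5*pi*x/4)/(5*pi); evaluating from 0 to 4: ∫_{0}^{4} (2*x**2 + 3) cos(5*pi*x/4) dx = (-256/(25*pi**2)) - (0) = -256/(25*pi**2).
Hence a_5 = (1/2)·(-256/(25*pi**2)) = -128/(25*pi**2).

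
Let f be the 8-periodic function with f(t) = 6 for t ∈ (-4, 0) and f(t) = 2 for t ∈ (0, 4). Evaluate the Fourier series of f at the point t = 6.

t = 6 differs from t = -2 by 1 full period(s), and the series is 8-periodic.
f is continuous at t = -2 with value 6, so the series converges to 6 there.

6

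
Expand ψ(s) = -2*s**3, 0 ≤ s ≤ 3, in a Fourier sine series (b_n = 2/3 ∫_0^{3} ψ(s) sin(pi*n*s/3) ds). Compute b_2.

-81/pi**3 + 54/pi

b_2 = 2/3 ∫_0^{3} (-2*s**3) sin(2*pi*s/3) ds.
Integrating by parts three times (tabular method), an antiderivative of (-2*s**3) sin(2*pi*s/3) is 3*s**3*cos(2*pi*s/3)/pi - 27*s**2*sin(2*pi*s/3)/(2*pi**2) - 81*s*cos(2*pi*s/3)/(2*pi**3) + 243*sin(2*pi*s/3)/(4*pi**4); evaluating from 0 to 3: ∫_{0}^{3} (-2*s**3) sin(2*pi*s/3) ds = (-243/(2*pi**3) + 81/pi) - (0) = -243/(2*pi**3) + 81/pi.
Hence b_2 = (2/3)·(-243/(2*pi**3) + 81/pi) = -81/pi**3 + 54/pi.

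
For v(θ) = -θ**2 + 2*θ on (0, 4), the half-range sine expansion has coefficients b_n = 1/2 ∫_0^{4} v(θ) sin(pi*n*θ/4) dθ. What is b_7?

b_7 = 1/2 ∫_0^{4} (-θ**2 + 2*θ) sin(7*pi*θ/4) dθ.
Integrating by parts twice (tabular method), an antiderivative of (-θ**2 + 2*θ) sin(7*pi*θ/4) is 4*θ**2*cos(7*pi*θ/4)/(7*pi) - 32*θ*sin(7*pi*θ/4)/(49*pi**2) - 8*θ*cos(7*pi*θ/4)/(7*pi) + 32*sin(7*pi*θ/4)/(49*pi**2) - 128*cos(7*pi*θ/4)/(343*pi**3); evaluating from 0 to 4: ∫_{0}^{4} (-θ**2 + 2*θ) sin(7*pi*θ/4) dθ = (32*(4 - 49*pi**2)/(343*pi**3)) - (-128/(343*pi**3)) = 32*(8 - 49*pi**2)/(343*pi**3).
Hence b_7 = (1/2)·(32*(8 - 49*pi**2)/(343*pi**3)) = 16*(8 - 49*pi**2)/(343*pi**3).

16*(8 - 49*pi**2)/(343*pi**3)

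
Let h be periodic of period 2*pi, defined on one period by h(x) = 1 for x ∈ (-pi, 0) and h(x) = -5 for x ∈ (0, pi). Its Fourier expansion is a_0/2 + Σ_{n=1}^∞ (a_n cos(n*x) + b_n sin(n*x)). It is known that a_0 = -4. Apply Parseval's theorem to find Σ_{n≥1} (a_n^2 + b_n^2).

18

Parseval: a_0^2/2 + Σ_{n≥1} (a_n^2+b_n^2) = 1/pi ∫_{-pi}^{pi} h(x)^2 dx = 26.
Subtract a_0^2/2 = 8: Σ (a_n^2+b_n^2) = 18.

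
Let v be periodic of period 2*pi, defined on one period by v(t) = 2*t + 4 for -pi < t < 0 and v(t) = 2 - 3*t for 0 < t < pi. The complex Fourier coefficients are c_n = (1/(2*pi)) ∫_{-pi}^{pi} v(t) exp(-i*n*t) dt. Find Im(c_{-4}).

1/8

Since v is real-valued, Im(c_{-4}) = -(1/(2*pi)) ∫_{-pi}^{pi} v(t) sin(-4*t) dt = b_{4}/2.
Split the integral at the breakpoints.
Integrating by parts (boundary term plus one more integral), an antiderivative of (2*t + 4) sin(-4*t) is t*cos(4*t)/2 - sin(4*t)/8 + cos(4*t); evaluating from -pi to 0: ∫_{-pi}^{0} (2*t + 4) sin(-4*t) dt = (1) - (1 - pi/2) = pi/2.
Integrating by parts (boundary term plus one more integral), an antiderivative of (2 - 3*t) sin(-4*t) is -3*t*cos(4*t)/4 + 3*sin(4*t)/16 + cos(4*t)/2; evaluating from 0 to pi: ∫_{0}^{pi} (2 - 3*t) sin(-4*t) dt = (1/2 - 3*pi/4) - (1/2) = -3*pi/4.
So ∫_{-pi}^{pi} v(t) sin(-4*t) dt = -pi/4.
Hence Im(c_{-4}) = (-1/(2*pi))·(-pi/4) = 1/8.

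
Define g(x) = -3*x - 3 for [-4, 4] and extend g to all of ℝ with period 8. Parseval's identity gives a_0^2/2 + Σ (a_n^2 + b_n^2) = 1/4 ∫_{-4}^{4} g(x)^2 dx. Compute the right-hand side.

1/4 ∫_{-4}^{4} g(x)^2 dx = 1/4 · (456) = 114.

114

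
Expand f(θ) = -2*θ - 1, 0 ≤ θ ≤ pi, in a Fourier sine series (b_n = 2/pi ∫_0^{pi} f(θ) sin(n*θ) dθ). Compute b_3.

b_3 = 2/pi ∫_0^{pi} (-2*θ - 1) sin(3*θ) dθ.
Integrating by parts (boundary term plus one more integral), an antiderivative of (-2*θ - 1) sin(3*θ) is 2*θ*cos(3*θ)/3 - 2*sin(3*θ)/9 + cos(3*θ)/3; evaluating from 0 to pi: ∫_{0}^{pi} (-2*θ - 1) sin(3*θ) dθ = (-2*pi/3 - 1/3) - (1/3) = -2*pi/3 - 2/3.
Hence b_3 = (2/pi)·(-2*pi/3 - 2/3) = 4*(-pi - 1)/(3*pi).

4*(-pi - 1)/(3*pi)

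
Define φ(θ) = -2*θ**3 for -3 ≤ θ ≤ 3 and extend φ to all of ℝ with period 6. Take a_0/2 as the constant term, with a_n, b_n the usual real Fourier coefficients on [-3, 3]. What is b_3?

b_3 = 1/3 ∫_{-3}^{3} φ(θ) sin(pi*θ) dθ.
φ is odd and sin(pi*θ) is odd, so the integrand is even and b_3 = 2/3 ∫_0^{3} φ(θ) sin(pi*θ) dθ.
Integrating by parts three times (tabular method), an antiderivative of (-2*θ**3) sin(pi*θ) is 2*θ**3*cos(pi*θ)/pi - 6*θ**2*sin(pi*θ)/pi**2 - 12*θ*cos(pi*θ)/pi**3 + 12*sin(pi*θ)/pi**4; evaluating from 0 to 3: ∫_{0}^{3} (-2*θ**3) sin(pi*θ) dθ = (-54/pi + 36/pi**3) - (0) = -54/pi + 36/pi**3.
Hence b_3 = (2/3)·(-54/pi + 36/pi**3) = -36/pi + 24/pi**3.

-36/pi + 24/pi**3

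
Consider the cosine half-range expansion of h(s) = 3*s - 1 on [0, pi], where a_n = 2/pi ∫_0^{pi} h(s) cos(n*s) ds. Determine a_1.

-12/pi

a_1 = 2/pi ∫_0^{pi} (3*s - 1) cos(s) ds.
Integrating by parts (boundary term plus one more integral), an antiderivative of (3*s - 1) cos(s) is 3*s*sin(s) - sin(s) + 3*cos(s); evaluating from 0 to pi: ∫_{0}^{pi} (3*s - 1) cos(s) ds = (-3) - (3) = -6.
Hence a_1 = (2/pi)·(-6) = -12/pi.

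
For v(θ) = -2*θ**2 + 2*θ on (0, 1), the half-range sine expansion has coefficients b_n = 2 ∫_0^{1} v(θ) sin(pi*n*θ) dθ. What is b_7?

16/(343*pi**3)

b_7 = 2 ∫_0^{1} (-2*θ**2 + 2*θ) sin(7*pi*θ) dθ.
Integrating by parts twice (tabular method), an antiderivative of (-2*θ**2 + 2*θ) sin(7*pi*θ) is 2*θ**2*cos(7*pi*θ)/(7*pi) - 4*θ*sin(7*pi*θ)/(49*pi**2) - 2*θ*cos(7*pi*θ)/(7*pi) + 2*sin(7*pi*θ)/(49*pi**2) - 4*cos(7*pi*θ)/(343*pi**3); evaluating from 0 to 1: ∫_{0}^{1} (-2*θ**2 + 2*θ) sin(7*pi*θ) dθ = (4/(343*pi**3)) - (-4/(343*pi**3)) = 8/(343*pi**3).
Hence b_7 = 2·(8/(343*pi**3)) = 16/(343*pi**3).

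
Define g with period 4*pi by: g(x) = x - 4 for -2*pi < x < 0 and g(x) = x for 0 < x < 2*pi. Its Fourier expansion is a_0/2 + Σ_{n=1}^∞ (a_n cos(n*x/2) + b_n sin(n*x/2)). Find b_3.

b_3 = (1/(2*pi)) ∫_{-2*pi}^{2*pi} g(x) sin(3*x/2) dx.
Split the integral at the breakpoints.
Integrating by parts (boundary term plus one more integral), an antiderivative of (x - 4) sin(3*x/2) is -2*x*cos(3*x/2)/3 + 4*sin(3*x/2)/9 + 8*cos(3*x/2)/3; evaluating from -2*pi to 0: ∫_{-2*pi}^{0} (x - 4) sin(3*x/2) dx = (8/3) - (-4*pi/3 - 8/3) = 4*pi/3 + 16/3.
Integrating by parts (boundary term plus one more integral), an antiderivative of (x) sin(3*x/2) is -2*x*cos(3*x/2)/3 + 4*sin(3*x/2)/9; evaluating from 0 to 2*pi: ∫_{0}^{2*pi} (x) sin(3*x/2) dx = (4*pi/3) - (0) = 4*pi/3.
Summing the pieces and multiplying by (1/(2*pi)) gives b_3 = 4*(2 + pi)/(3*pi).

4*(2 + pi)/(3*pi)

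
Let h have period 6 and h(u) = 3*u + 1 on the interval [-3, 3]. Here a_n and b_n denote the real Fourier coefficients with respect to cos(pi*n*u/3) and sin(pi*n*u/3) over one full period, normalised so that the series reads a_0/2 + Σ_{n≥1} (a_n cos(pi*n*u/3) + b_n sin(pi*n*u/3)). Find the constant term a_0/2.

1

a_0 = 1/3 ∫_{-3}^{3} h(u) du = 1/3 · (6) = 2.
So the constant term a_0/2 = 1.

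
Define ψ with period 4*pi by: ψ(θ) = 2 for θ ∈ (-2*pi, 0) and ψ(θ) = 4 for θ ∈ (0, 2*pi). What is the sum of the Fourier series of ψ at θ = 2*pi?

3

θ = 2*pi differs from θ = -2*pi by 1 full period(s), and the series is 4*pi-periodic.
At θ = -2*pi the one-sided limits are ψ(-2*pi^-) = 4 and ψ(-2*pi^+) = 2.
By Dirichlet's theorem the series converges to their average, [(4) + (2)]/2 = 3.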